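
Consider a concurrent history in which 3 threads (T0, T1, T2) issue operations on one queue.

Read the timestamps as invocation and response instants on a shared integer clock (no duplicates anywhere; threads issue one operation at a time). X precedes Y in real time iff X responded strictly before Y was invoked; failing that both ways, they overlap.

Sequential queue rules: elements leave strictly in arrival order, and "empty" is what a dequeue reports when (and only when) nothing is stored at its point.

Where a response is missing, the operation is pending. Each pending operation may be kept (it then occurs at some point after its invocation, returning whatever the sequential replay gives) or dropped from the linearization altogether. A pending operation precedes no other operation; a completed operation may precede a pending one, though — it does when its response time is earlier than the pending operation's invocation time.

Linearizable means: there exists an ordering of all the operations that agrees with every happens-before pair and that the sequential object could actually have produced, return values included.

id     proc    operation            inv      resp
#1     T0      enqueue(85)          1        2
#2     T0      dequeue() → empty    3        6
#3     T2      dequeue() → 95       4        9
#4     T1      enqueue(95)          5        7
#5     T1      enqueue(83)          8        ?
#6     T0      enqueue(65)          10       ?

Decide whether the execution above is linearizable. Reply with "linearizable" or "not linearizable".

not linearizable

already the first 9 events (up to #3's response at time 9) admit no linearization; the first 8 still do
no legal order exists: 6 real-time-consistent candidates over 4 completed queue operations, all rejected
every completion of the 1 pending operation (#5) was checked; none linearizes
sample order #1, #2, #3, #4 (pending dropped) stalls at step 2 — #2 dequeue() → empty has no legal effect
sample order #1, #2, #4, #3 (pending dropped) stalls at step 2 — #2 dequeue() → empty has no legal effect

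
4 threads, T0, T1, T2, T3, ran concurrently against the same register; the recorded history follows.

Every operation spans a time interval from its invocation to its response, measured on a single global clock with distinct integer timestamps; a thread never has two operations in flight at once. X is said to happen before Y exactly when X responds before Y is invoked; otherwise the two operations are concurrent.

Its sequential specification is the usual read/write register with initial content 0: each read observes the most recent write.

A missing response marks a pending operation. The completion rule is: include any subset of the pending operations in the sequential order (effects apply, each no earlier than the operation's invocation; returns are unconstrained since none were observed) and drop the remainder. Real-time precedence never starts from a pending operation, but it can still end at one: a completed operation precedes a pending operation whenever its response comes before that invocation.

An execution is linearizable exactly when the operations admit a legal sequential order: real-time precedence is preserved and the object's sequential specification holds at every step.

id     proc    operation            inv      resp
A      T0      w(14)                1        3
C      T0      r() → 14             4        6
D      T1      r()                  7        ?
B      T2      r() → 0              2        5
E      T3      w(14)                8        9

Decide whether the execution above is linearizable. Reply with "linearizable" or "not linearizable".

a witness: B, A, C, D, E
step 1: B r() → 0 — value 0
step 2: A w(14) — value 14
step 3: C r() → 14 — value 14
step 4: D r() (pending, included) — value 14
step 5: E w(14) — value 14

linearizable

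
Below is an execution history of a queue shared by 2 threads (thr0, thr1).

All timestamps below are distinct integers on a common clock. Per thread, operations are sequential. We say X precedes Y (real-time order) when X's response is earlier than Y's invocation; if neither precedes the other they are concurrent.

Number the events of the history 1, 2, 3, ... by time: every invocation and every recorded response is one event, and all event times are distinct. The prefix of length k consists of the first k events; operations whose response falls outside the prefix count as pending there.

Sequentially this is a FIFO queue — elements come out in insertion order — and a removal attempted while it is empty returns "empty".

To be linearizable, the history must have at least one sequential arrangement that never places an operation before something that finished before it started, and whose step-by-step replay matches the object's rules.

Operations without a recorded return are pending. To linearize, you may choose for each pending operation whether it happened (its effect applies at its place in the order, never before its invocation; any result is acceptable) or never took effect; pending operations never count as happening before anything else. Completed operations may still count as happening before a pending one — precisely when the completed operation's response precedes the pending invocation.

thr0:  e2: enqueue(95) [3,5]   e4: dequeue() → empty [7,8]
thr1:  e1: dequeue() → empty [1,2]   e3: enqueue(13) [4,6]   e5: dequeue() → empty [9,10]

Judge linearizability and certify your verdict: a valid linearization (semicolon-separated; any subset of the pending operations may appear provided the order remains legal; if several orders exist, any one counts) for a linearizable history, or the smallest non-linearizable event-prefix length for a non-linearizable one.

events 1..7 are fine; event 8 — the response of e4 at time 8 — makes the prefix non-linearizable
checked exhaustively: 2 real-time-consistent orders of 4 completed operations, zero legal queue replays
for example e1, e2, e3, e4 fails at step 4: e4 dequeue() → empty is not legal there
for example e1, e3, e2, e4 fails at step 4: e4 dequeue() → empty is not legal there

not linearizable — minimal violating prefix: 8 events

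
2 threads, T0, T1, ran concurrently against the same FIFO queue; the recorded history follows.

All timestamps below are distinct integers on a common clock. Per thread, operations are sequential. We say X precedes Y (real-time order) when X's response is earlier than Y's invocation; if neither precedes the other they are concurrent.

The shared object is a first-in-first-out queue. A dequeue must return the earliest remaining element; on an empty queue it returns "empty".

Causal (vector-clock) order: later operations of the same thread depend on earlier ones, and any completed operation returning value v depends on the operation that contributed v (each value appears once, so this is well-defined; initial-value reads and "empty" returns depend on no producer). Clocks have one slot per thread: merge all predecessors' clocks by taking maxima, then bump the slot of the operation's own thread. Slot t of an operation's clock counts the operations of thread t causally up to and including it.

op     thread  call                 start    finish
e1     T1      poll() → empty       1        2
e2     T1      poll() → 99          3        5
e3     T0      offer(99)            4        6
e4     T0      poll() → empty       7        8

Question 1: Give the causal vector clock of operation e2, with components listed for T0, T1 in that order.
Answer: (1, 2)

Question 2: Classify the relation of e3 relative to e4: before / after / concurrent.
Answer: before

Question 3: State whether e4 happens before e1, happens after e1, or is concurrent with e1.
Answer: after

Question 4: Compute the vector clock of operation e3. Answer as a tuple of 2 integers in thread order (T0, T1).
Answer: (1, 0)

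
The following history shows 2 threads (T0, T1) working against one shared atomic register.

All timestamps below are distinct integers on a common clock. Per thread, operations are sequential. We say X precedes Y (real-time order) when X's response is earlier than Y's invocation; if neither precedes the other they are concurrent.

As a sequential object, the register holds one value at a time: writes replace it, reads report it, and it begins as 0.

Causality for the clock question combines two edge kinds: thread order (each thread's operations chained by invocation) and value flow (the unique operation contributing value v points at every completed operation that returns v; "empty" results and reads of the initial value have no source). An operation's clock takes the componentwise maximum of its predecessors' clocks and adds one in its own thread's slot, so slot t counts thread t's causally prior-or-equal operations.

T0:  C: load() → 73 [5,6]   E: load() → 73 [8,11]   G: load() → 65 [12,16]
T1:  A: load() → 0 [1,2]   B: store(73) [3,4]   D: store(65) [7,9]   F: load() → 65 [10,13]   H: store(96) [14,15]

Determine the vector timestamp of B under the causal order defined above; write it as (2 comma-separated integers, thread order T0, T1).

(0, 2)

root op A, invoked 1: fresh clock plus T1's own tick → (0, 1)
from VC(A)=(0, 1), B (invoked 3) maxes components and bumps T1 → (0, 2)
from VC(B)=(0, 2), D (invoked 7) maxes components and bumps T1 → (0, 3)
from VC(B)=(0, 2), C (invoked 5) maxes components and bumps T0 → (1, 2)
from VC(D)=(0, 3), F (invoked 10) maxes components and bumps T1 → (0, 4)
from VC(B)=(0, 2), VC(C)=(1, 2), E (invoked 8) maxes components and bumps T0 → (2, 2)
from VC(F)=(0, 4), H (invoked 14) maxes components and bumps T1 → (0, 5)
from VC(D)=(0, 3), VC(E)=(2, 2), G (invoked 12) maxes components and bumps T0 → (3, 3)
target: VC(B) = (0, 2)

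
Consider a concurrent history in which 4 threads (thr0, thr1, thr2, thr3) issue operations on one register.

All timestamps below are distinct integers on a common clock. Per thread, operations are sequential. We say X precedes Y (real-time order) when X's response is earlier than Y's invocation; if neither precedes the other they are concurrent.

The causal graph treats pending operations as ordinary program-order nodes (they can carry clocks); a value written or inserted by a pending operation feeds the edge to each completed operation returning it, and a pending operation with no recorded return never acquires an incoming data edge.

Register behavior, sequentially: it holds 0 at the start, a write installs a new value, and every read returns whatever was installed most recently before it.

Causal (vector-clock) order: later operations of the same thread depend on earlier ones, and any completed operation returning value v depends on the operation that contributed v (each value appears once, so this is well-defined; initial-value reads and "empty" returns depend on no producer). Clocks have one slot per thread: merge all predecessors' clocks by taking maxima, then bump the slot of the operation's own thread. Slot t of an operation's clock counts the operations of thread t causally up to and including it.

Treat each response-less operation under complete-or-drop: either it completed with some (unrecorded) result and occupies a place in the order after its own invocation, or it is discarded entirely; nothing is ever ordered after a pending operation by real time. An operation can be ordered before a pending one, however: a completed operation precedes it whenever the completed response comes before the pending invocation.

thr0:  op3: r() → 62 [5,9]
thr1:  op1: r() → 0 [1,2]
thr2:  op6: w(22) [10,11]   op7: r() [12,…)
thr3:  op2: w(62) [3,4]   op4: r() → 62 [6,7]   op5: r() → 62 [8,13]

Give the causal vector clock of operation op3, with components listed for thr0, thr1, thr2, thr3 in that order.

root op op2, invoked 3: fresh clock plus thr3's own tick → (0, 0, 0, 1)
root op op6, invoked 10: fresh clock plus thr2's own tick → (0, 0, 1, 0)
root op op1, invoked 1: fresh clock plus thr1's own tick → (0, 1, 0, 0)
merge at op4 (invoked 6): VC(op2)=(0, 0, 0, 1), own-thread bump on thr3 → (0, 0, 0, 2)
merge at op7 (invoked 12): VC(op6)=(0, 0, 1, 0), own-thread bump on thr2 → (0, 0, 2, 0)
merge at op3 (invoked 5): VC(op2)=(0, 0, 0, 1), own-thread bump on thr0 → (1, 0, 0, 1)
merge at op5 (invoked 8): VC(op2)=(0, 0, 0, 1), VC(op4)=(0, 0, 0, 2), own-thread bump on thr3 → (0, 0, 0, 3)
target: VC(op3) = (1, 0, 0, 1)

(1, 0, 0, 1)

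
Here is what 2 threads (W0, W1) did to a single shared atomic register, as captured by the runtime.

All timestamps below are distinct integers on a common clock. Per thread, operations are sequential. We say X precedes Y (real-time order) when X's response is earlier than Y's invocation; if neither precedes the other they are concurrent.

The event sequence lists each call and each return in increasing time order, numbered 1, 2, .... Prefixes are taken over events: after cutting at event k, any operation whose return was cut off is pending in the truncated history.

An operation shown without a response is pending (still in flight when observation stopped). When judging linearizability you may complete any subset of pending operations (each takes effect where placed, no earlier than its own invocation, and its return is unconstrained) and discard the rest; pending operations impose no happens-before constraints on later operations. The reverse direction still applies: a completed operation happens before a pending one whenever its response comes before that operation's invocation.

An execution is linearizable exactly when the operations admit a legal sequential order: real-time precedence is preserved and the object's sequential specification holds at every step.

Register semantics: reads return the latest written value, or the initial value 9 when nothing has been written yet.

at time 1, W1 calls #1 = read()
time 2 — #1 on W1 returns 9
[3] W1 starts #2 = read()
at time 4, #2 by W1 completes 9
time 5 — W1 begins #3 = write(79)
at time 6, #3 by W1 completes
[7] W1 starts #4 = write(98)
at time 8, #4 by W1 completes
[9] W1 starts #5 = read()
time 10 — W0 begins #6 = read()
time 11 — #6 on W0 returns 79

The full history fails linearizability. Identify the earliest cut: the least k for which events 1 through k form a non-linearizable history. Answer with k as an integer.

11

a valid linearization of events 1..10 exists, for instance #1, #2, #3, #4:
1. #1 read() → 9, leaving value 9
2. #2 read() → 9, leaving value 9
3. #3 write(79), leaving value 79
4. #4 write(98), leaving value 98
adding event 11 (#6 responds at 11) leaves no legal real-time order
no escape via the 1 pending operation (#5): every completion choice fails
one such order, #1, #2, #3, #4, #6 (pending dropped), breaks at step 5 where #6 read() → 79 is illegal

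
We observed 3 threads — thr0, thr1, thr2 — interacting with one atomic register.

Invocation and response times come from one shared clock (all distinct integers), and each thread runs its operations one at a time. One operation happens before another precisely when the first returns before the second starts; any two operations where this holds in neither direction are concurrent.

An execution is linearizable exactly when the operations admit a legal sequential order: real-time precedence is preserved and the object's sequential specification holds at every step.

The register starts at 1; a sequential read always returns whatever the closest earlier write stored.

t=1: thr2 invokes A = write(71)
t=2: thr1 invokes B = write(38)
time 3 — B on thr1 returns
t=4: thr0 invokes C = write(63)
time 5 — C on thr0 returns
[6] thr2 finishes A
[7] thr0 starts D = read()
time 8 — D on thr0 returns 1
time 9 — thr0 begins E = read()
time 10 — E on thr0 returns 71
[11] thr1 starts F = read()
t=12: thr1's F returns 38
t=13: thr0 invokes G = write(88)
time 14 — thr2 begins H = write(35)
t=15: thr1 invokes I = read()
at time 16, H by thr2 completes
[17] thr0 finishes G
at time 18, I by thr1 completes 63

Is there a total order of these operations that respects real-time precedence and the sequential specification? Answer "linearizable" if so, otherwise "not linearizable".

not linearizable

the violation lands at event 8, D's response at time 8: events 1..7 linearize, events 1..8 do not
every one of the 3 real-time-consistent orders over 4 completed atomic register ops fails the sequential spec
take A, B, C, D: step 4 already fails, because D read() → 1 cannot occur there
take B, A, C, D: step 4 already fails, because D read() → 1 cannot occur there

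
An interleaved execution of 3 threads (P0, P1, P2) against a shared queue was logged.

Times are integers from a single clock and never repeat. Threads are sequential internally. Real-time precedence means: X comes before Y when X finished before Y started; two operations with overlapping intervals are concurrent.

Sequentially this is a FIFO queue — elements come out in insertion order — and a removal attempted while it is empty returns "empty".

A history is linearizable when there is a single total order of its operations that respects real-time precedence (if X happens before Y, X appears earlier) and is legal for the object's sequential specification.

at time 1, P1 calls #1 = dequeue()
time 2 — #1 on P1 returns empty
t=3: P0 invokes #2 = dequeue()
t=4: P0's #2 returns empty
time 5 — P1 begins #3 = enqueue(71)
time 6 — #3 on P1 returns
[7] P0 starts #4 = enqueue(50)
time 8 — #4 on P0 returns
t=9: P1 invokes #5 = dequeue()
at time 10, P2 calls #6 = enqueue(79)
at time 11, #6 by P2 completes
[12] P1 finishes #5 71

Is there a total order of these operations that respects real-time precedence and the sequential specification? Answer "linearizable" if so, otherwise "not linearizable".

linearizable

one valid linearization: #1, #2, #3, #4, #5, #6
step 1: #1 dequeue() → empty — queue <>
step 2: #2 dequeue() → empty — queue <>
step 3: #3 enqueue(71) — queue <71>
step 4: #4 enqueue(50) — queue <71,50>
step 5: #5 dequeue() → 71 — queue <50>
step 6: #6 enqueue(79) — queue <50,79>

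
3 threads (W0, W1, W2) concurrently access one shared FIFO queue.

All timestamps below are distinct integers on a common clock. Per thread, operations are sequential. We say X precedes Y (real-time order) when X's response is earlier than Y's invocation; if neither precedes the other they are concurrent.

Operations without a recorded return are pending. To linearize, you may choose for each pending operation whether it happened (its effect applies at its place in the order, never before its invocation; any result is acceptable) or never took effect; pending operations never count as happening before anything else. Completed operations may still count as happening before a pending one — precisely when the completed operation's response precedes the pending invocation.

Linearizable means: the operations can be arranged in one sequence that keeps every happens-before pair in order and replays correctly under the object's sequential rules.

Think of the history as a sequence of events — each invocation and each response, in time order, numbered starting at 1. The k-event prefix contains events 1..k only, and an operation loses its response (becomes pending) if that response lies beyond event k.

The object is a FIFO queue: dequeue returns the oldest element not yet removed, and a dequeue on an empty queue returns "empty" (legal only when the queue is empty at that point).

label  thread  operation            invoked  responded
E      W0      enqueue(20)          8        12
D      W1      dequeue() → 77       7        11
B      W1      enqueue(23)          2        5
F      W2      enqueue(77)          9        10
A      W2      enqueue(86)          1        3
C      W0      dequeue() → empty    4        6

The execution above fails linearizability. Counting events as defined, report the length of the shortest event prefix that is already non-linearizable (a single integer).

events 1..5 are still linearizable — one witness is A, B:
after step 1 (A enqueue(86)): queue <86>
after step 2 (B enqueue(23)): queue <86,23>
event 6 — C's response, time 6 — after it, nothing linearizes
take A, B, C: step 3 already fails, because C dequeue() → empty cannot occur there
take A, C, B: step 2 already fails, because C dequeue() → empty cannot occur there

6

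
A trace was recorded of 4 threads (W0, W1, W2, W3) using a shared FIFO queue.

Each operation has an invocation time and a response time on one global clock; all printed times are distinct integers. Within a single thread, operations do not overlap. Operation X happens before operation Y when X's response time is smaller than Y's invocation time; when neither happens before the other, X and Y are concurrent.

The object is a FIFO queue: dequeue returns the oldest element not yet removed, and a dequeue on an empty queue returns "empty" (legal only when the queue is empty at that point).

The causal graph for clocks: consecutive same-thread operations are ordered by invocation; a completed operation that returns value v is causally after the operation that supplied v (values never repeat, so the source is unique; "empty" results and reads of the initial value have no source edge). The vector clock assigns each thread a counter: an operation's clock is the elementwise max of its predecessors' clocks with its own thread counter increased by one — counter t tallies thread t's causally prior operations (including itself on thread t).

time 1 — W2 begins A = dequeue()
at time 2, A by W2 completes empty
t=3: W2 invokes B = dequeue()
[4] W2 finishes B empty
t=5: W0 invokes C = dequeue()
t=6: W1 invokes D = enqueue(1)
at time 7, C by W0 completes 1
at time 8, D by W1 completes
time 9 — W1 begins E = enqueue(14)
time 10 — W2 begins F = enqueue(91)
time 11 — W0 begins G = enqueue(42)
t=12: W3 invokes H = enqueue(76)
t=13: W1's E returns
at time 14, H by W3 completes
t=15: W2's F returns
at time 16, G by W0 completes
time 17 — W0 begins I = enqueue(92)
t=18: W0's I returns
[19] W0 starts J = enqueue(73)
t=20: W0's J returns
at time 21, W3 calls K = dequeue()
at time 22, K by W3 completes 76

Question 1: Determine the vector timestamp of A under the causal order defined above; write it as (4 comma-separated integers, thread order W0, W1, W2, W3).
root op H, invoked 12: fresh clock plus W3's own tick → (0, 0, 0, 1)
root op A, invoked 1: fresh clock plus W2's own tick → (0, 0, 1, 0)
root op D, invoked 6: fresh clock plus W1's own tick → (0, 1, 0, 0)
K (invocation 21): componentwise max over VC(H)=(0, 0, 0, 1), +1 at W3, giving (0, 0, 0, 2)
B (invocation 3): componentwise max over VC(A)=(0, 0, 1, 0), +1 at W2, giving (0, 0, 2, 0)
E (invocation 9): componentwise max over VC(D)=(0, 1, 0, 0), +1 at W1, giving (0, 2, 0, 0)
C (invocation 5): componentwise max over VC(D)=(0, 1, 0, 0), +1 at W0, giving (1, 1, 0, 0)
F (invocation 10): componentwise max over VC(B)=(0, 0, 2, 0), +1 at W2, giving (0, 0, 3, 0)
G (invocation 11): componentwise max over VC(C)=(1, 1, 0, 0), +1 at W0, giving (2, 1, 0, 0)
I (invocation 17): componentwise max over VC(G)=(2, 1, 0, 0), +1 at W0, giving (3, 1, 0, 0)
J (invocation 19): componentwise max over VC(I)=(3, 1, 0, 0), +1 at W0, giving (4, 1, 0, 0)
target: VC(A) = (0, 0, 1, 0)

(0, 0, 1, 0)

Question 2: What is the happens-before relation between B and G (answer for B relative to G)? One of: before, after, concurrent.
B spans [3,4], G spans [11,16]
resp(B)=4 < inv(G)=11

before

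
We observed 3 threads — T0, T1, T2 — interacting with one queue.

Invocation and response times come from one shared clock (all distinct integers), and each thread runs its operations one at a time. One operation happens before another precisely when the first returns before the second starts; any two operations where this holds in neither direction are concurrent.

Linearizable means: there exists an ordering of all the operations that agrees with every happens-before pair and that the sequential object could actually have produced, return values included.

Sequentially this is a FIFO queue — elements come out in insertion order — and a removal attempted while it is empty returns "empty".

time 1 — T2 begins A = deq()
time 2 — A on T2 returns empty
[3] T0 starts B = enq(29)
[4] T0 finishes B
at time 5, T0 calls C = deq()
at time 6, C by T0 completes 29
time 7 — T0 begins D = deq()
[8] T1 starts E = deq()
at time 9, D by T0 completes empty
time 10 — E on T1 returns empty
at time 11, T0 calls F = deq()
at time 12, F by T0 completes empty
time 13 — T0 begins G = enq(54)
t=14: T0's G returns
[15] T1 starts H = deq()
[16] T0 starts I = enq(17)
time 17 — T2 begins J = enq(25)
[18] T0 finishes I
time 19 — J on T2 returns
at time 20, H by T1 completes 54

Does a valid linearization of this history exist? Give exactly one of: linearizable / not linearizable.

linearizable

one valid linearization: A, B, C, D, E, F, G, H, I, J
step 1: A deq() → empty — queue <>
step 2: B enq(29) — queue <29>
step 3: C deq() → 29 — queue <>
step 4: D deq() → empty — queue <>
step 5: E deq() → empty — queue <>
step 6: F deq() → empty — queue <>
step 7: G enq(54) — queue <54>
step 8: H deq() → 54 — queue <>
step 9: I enq(17) — queue <17>
step 10: J enq(25) — queue <17,25>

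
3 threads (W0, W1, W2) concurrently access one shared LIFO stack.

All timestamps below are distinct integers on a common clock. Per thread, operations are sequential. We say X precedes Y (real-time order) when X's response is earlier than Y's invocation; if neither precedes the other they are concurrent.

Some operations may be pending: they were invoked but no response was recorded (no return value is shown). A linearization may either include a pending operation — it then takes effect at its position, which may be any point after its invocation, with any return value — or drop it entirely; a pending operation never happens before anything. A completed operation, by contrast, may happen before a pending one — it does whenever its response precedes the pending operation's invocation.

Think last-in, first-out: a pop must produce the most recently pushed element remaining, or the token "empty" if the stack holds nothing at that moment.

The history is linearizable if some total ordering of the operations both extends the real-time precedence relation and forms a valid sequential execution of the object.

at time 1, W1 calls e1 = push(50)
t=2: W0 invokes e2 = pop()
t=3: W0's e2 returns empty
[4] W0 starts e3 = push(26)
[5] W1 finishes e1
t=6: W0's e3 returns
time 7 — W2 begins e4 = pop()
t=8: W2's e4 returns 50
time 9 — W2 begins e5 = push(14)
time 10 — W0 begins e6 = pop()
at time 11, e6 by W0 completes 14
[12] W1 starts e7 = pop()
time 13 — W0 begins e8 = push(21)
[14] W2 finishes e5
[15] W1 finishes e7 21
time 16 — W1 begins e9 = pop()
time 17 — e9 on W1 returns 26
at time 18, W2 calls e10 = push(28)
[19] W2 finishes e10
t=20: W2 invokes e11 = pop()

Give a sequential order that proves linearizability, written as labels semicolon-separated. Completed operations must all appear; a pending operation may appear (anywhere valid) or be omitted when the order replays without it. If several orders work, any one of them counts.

e2; e3; e1; e4; e5; e6; e8; e7; e9; e10

after step 1 (e2 pop() → empty): stack <>
after step 2 (e3 push(26)): stack <26>
after step 3 (e1 push(50)): stack <26,50>
after step 4 (e4 pop() → 50): stack <26>
after step 5 (e5 push(14)): stack <26,14>
after step 6 (e6 pop() → 14): stack <26>
after step 7 (e8 push(21) (pending, included)): stack <26,21>
after step 8 (e7 pop() → 21): stack <26>
after step 9 (e9 pop() → 26): stack <>
after step 10 (e10 push(28)): stack <28>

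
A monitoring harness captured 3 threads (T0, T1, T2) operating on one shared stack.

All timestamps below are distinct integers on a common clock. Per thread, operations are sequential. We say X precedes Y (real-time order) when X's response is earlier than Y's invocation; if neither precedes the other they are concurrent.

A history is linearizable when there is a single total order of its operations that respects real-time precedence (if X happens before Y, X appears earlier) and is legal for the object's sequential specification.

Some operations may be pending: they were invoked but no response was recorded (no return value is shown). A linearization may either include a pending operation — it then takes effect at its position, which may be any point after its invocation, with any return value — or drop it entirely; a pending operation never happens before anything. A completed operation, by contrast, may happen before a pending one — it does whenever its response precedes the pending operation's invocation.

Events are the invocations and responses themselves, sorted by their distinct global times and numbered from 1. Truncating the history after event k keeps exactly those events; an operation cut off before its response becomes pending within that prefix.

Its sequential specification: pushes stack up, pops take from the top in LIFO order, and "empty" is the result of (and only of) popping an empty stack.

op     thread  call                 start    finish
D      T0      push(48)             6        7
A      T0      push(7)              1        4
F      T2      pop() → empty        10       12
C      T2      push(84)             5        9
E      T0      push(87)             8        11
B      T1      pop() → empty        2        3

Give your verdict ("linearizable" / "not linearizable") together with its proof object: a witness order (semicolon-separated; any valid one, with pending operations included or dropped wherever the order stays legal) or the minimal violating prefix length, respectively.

prefix check: 1..11 passes, 1..12 fails once F's time-12 response joins
every one of the 10 real-time-consistent orders over 6 completed stack ops fails the sequential spec
sample order A, B, C, D, E, F stalls at step 2 — B pop() → empty has no legal effect
sample order A, B, C, D, F, E stalls at step 2 — B pop() → empty has no legal effect

not linearizable — minimal violating prefix: 12 events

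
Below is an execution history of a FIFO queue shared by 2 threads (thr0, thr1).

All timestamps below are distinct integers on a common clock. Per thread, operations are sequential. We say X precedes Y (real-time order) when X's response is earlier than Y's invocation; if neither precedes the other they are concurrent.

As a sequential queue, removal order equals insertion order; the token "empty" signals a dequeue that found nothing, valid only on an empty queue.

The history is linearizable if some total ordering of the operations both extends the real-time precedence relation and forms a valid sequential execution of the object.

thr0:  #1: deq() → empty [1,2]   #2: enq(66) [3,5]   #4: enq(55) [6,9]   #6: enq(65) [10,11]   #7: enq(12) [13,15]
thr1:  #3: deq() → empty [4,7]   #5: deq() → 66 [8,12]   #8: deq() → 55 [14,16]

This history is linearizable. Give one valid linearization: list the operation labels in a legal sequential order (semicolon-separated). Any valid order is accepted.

#1; #3; #2; #4; #5; #6; #7; #8

1. #1 deq() → empty, leaving queue <>
2. #3 deq() → empty, leaving queue <>
3. #2 enq(66), leaving queue <66>
4. #4 enq(55), leaving queue <66,55>
5. #5 deq() → 66, leaving queue <55>
6. #6 enq(65), leaving queue <55,65>
7. #7 enq(12), leaving queue <55,65,12>
8. #8 deq() → 55, leaving queue <65,12>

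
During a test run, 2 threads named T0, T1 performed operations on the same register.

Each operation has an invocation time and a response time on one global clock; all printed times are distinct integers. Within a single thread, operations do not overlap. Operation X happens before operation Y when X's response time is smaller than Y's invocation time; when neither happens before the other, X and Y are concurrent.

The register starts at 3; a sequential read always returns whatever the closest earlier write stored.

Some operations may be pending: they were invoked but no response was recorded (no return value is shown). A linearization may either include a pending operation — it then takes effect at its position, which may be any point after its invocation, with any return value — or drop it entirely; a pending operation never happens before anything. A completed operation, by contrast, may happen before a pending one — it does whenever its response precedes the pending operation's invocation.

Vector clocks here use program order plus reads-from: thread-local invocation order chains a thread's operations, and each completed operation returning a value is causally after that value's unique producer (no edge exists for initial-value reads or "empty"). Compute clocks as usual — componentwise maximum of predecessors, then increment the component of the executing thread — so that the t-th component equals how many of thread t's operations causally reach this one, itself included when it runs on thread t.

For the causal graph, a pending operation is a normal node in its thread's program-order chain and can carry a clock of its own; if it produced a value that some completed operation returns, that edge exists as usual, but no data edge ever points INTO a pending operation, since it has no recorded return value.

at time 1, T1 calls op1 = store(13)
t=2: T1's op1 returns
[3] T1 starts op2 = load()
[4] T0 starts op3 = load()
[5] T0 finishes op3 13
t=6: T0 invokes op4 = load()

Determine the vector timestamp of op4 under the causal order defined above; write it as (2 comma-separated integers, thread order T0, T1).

op1, invoked 1, has no incoming edges; only T1's bump applies → (0, 1)
from VC(op1)=(0, 1), op2 (invoked 3) maxes components and bumps T1 → (0, 2)
from VC(op1)=(0, 1), op3 (invoked 4) maxes components and bumps T0 → (1, 1)
from VC(op3)=(1, 1), op4 (invoked 6) maxes components and bumps T0 → (2, 1)
target: VC(op4) = (2, 1)

(2, 1)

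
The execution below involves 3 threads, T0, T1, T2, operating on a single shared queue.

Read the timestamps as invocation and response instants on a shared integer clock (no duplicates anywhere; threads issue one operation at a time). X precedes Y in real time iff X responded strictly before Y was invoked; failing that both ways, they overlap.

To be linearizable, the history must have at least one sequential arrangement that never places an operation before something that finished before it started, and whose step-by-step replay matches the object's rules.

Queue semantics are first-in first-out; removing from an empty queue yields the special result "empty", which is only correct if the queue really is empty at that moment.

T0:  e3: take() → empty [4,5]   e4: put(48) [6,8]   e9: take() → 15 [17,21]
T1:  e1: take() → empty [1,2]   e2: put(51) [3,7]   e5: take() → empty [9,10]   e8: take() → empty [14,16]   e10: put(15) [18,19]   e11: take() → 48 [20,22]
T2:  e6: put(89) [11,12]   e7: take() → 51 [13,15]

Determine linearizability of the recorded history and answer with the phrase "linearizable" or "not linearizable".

events 1..9 are fine; event 10 — the response of e5 at time 10 — makes the prefix non-linearizable
every one of the 3 real-time-consistent orders over 5 completed queue ops fails the sequential spec
for example e1, e2, e3, e4, e5 fails at step 3: e3 take() → empty is not legal there
for example e1, e3, e2, e4, e5 fails at step 5: e5 take() → empty is not legal there

not linearizable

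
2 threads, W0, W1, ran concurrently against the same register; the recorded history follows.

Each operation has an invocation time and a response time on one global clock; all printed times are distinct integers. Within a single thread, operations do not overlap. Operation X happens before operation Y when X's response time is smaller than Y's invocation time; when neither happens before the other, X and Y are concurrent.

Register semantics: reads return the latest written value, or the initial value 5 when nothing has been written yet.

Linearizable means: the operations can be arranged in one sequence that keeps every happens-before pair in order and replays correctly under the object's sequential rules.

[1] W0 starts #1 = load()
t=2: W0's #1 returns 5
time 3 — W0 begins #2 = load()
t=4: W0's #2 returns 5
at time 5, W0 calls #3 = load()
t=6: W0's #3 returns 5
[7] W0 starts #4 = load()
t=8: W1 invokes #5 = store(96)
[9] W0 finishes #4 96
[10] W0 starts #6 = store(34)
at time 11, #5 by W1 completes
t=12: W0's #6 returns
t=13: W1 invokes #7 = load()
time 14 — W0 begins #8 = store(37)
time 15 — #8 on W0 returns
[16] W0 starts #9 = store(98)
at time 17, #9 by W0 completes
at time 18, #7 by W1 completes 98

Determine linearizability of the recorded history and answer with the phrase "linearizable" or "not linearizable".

a witness: #1, #2, #3, #5, #4, #6, #8, #9, #7
after step 1 (#1 load() → 5): value 5
after step 2 (#2 load() → 5): value 5
after step 3 (#3 load() → 5): value 5
after step 4 (#5 store(96)): value 96
after step 5 (#4 load() → 96): value 96
after step 6 (#6 store(34)): value 34
after step 7 (#8 store(37)): value 37
after step 8 (#9 store(98)): value 98
after step 9 (#7 load() → 98): value 98

linearizable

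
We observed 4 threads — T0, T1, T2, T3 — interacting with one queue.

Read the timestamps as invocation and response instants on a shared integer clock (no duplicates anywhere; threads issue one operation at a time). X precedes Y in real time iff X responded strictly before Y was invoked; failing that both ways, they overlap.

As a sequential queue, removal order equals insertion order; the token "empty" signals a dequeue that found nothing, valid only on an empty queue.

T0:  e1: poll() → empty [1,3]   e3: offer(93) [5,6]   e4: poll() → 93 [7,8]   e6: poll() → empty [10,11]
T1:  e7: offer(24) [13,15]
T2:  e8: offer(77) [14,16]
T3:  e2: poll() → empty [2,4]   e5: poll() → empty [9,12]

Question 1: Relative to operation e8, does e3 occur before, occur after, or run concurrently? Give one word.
Answer: before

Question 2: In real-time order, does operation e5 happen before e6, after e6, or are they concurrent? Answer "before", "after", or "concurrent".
Answer: concurrent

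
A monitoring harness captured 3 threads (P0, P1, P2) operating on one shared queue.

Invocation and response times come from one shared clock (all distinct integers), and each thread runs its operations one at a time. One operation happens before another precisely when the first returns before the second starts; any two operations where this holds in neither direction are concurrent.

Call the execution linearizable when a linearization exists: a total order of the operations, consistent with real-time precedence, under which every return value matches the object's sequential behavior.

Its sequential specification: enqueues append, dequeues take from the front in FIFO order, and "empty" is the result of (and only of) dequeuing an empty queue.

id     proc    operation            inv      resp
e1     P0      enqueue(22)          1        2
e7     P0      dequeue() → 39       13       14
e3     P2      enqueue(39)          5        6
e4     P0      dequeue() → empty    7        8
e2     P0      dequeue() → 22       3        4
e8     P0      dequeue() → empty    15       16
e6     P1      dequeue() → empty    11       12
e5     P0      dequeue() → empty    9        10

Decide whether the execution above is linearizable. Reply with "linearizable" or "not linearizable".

prefix check: 1..7 passes, 1..8 fails once e4's time-8 response joins
one real-time candidate order over the 4 completed operations — the queue replay rejects it
one such order, e1, e2, e3, e4, breaks at step 4 where e4 dequeue() → empty is illegal

not linearizable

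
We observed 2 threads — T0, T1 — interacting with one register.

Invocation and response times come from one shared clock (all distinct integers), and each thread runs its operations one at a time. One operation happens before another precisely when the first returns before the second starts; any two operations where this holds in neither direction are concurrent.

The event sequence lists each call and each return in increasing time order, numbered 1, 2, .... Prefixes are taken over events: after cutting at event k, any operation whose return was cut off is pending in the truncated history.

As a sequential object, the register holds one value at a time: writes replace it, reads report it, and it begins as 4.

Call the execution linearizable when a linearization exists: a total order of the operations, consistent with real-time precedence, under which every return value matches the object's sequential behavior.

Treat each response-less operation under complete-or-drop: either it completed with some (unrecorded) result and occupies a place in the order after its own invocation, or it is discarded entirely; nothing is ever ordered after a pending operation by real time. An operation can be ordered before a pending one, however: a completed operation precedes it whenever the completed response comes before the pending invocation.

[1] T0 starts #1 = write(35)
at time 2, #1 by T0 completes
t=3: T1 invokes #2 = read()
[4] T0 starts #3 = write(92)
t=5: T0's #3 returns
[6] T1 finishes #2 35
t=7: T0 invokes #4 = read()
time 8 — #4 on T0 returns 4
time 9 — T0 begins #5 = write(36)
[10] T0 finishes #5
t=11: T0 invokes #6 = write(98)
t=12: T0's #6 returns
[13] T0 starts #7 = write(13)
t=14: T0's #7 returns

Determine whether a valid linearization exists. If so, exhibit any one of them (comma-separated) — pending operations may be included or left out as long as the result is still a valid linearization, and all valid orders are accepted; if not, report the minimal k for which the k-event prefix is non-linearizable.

not linearizable — minimal violating prefix: 8 events

through event 7 a valid linearization exists; event 8 (#4 responding at time 8) ends that
4 completed operations, 2 real-time-consistent orders — every register replay fails
sample order #1, #2, #3, #4 stalls at step 4 — #4 read() → 4 has no legal effect
sample order #1, #3, #2, #4 stalls at step 3 — #2 read() → 35 has no legal effect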